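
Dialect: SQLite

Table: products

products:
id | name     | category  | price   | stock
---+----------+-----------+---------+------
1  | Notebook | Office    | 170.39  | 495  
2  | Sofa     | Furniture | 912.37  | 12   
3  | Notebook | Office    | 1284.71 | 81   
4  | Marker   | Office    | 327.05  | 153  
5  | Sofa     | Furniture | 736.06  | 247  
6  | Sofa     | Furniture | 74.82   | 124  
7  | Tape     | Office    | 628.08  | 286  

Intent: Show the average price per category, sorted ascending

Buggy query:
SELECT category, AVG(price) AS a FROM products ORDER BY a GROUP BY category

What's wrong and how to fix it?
Bug: ORDER BY appears before GROUP BY; SQL clause order requires GROUP BY first

Fix: Move ORDER BY to the end, after GROUP BY

Corrected query:
SELECT category, AVG(price) AS a FROM products GROUP BY category ORDER BY a

Result:
category  | a         
----------+-----------
Furniture | 574.416667
Office    | 602.5575  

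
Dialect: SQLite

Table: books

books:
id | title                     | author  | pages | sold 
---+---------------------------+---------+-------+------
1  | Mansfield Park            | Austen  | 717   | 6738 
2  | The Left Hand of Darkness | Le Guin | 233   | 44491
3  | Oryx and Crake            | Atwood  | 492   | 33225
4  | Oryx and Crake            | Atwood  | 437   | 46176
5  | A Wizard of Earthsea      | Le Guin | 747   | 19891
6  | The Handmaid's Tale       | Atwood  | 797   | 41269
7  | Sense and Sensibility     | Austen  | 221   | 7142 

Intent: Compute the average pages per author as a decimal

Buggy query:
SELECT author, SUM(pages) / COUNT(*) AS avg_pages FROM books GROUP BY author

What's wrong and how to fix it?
Bug: SUM(pages) and COUNT(*) are both integers; the division truncates the fractional part

Fix: Cast one side to REAL so the division keeps the fractional part

Corrected query:
SELECT author, SUM(pages) * 1.0 / COUNT(*) AS avg_pages FROM books GROUP BY author

Result:
author  | avg_pages 
--------+-----------
Atwood  | 575.333333
Austen  | 469       
Le Guin | 490       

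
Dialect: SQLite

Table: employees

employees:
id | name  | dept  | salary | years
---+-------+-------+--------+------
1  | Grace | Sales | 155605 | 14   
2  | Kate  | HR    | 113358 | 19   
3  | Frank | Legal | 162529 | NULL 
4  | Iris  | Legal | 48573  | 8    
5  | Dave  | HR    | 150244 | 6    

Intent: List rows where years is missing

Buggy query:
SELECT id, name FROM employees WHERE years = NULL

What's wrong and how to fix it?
Bug: '= NULL' is always unknown in SQL three-valued logic, so no rows match

Fix: Use IS NULL to test for NULL

Corrected query:
SELECT id, name FROM employees WHERE years IS NULL

Result:
id | name 
---+------
3  | Frank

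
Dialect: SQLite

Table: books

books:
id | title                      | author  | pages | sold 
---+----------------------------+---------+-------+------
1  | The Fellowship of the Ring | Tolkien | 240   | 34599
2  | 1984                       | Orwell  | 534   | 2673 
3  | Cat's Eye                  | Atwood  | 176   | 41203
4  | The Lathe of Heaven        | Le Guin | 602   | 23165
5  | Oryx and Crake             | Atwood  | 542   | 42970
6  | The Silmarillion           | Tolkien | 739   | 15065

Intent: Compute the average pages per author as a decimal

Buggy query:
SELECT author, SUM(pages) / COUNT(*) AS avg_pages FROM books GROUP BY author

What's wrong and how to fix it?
Bug: SUM(pages) and COUNT(*) are both integers; the division truncates the fractional part

Fix: Multiply by 1.0 (or CAST to REAL) to force floating-point division

Corrected query:
SELECT author, SUM(pages) * 1.0 / COUNT(*) AS avg_pages FROM books GROUP BY author

Result:
author  | avg_pages
--------+----------
Atwood  | 359      
Le Guin | 602      
Orwell  | 534      
Tolkien | 489.5    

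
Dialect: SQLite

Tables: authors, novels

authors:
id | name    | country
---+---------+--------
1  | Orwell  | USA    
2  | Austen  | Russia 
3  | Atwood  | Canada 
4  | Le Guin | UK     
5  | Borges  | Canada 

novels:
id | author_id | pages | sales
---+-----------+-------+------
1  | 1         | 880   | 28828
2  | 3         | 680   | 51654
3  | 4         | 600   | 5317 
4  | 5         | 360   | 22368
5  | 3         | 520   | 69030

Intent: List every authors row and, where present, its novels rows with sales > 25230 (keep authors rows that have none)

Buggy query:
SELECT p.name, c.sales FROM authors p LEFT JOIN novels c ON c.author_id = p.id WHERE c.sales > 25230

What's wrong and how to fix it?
Bug: Filtering c.sales in WHERE discards the NULL rows produced by LEFT JOIN, turning it into an inner join

Fix: Move the right-table condition into the ON clause so unmatched parents are kept

Corrected query:
SELECT p.name, c.sales FROM authors p LEFT JOIN novels c ON c.author_id = p.id AND c.sales > 25230

Result:
name    | sales
--------+------
Orwell  | 28828
Austen  | NULL 
Atwood  | 51654
Atwood  | 69030
Le Guin | NULL 
Borges  | NULL 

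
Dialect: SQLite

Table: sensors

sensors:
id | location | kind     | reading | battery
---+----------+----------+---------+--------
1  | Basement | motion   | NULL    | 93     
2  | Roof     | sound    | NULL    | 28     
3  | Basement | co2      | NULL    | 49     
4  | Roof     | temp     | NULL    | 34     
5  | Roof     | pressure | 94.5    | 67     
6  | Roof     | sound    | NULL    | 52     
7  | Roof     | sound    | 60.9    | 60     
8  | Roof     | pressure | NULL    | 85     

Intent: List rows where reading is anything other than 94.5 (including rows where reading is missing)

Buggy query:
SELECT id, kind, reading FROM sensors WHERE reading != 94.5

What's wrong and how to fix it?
Bug: Inequality against NULL is unknown, not true; rows with NULL are dropped

Fix: Add an explicit OR reading IS NULL to include the missing-value rows

Corrected query:
SELECT id, kind, reading FROM sensors WHERE reading != 94.5 OR reading IS NULL

Result:
id | kind     | reading
---+----------+--------
1  | motion   | NULL   
2  | sound    | NULL   
3  | co2      | NULL   
4  | temp     | NULL   
6  | sound    | NULL   
7  | sound    | 60.9   
8  | pressure | NULL   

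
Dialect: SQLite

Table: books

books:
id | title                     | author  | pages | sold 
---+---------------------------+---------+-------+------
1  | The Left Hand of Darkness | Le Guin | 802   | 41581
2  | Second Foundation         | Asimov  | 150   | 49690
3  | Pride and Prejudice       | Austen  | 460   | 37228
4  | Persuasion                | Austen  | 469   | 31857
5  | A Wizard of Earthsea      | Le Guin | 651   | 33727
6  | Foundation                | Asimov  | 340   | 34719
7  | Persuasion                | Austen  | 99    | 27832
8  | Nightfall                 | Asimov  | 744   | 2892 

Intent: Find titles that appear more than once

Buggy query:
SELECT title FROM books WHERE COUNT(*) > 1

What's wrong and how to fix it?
Bug: WHERE can't reference COUNT(*); aggregates are computed after WHERE

Fix: Group first, then use HAVING for the count condition

Corrected query:
SELECT title FROM books GROUP BY title HAVING COUNT(*) > 1

Result:
title     
----------
Persuasion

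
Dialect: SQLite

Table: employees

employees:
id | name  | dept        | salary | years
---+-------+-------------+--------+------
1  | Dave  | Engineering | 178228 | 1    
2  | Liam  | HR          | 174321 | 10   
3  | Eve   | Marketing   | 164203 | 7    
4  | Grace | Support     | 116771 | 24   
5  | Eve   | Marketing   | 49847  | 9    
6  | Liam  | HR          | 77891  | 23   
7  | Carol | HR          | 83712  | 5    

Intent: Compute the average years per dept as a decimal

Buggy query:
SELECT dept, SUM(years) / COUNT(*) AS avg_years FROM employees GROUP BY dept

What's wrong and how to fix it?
Bug: Both operands are integers, so '/' performs integer division and truncates

Fix: Cast one side to REAL so the division keeps the fractional part

Corrected query:
SELECT dept, SUM(years) * 1.0 / COUNT(*) AS avg_years FROM employees GROUP BY dept

Result:
dept        | avg_years
------------+----------
Engineering | 1        
HR          | 12.666667
Marketing   | 8        
Support     | 24       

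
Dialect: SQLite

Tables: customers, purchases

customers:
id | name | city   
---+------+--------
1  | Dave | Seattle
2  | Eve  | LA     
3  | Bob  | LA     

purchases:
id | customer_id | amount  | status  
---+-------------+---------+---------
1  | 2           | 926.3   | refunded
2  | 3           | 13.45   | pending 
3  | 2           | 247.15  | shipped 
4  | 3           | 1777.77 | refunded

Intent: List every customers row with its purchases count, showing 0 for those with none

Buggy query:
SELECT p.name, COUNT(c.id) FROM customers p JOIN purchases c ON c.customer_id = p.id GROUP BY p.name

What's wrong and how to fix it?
Bug: An inner join excludes parents with zero children

Fix: Use LEFT JOIN so parents without children still appear (COUNT(c.id) gives 0)

Corrected query:
SELECT p.name, COUNT(c.id) FROM customers p LEFT JOIN purchases c ON c.customer_id = p.id GROUP BY p.name

Result:
name | COUNT(c.id)
-----+------------
Bob  | 2          
Dave | 0          
Eve  | 2          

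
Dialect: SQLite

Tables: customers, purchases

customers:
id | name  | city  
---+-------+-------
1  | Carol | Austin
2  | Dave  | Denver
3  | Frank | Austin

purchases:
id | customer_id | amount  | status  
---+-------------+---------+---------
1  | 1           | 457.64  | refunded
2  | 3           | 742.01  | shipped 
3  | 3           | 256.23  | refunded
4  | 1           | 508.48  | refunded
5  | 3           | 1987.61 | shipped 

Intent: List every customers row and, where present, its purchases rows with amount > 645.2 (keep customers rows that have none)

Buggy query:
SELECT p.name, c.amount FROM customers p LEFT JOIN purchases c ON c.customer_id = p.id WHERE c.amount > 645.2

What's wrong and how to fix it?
Bug: A WHERE condition on the right-hand table after LEFT JOIN drops unmatched parents

Fix: Move the right-table condition into the ON clause so unmatched parents are kept

Corrected query:
SELECT p.name, c.amount FROM customers p LEFT JOIN purchases c ON c.customer_id = p.id AND c.amount > 645.2

Result:
name  | amount 
------+--------
Carol | NULL   
Dave  | NULL   
Frank | 742.01 
Frank | 1987.61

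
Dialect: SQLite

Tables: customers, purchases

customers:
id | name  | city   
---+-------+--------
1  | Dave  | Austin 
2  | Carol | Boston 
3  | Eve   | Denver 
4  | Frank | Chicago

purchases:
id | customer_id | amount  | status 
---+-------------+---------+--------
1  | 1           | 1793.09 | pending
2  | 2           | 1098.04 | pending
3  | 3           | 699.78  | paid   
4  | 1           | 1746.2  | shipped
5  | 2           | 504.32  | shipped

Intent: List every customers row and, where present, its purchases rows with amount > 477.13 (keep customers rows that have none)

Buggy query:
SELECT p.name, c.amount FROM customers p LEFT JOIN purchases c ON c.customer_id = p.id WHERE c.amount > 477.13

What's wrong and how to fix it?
Bug: Filtering c.amount in WHERE discards the NULL rows produced by LEFT JOIN, turning it into an inner join

Fix: Move the right-table condition into the ON clause so unmatched parents are kept

Corrected query:
SELECT p.name, c.amount FROM customers p LEFT JOIN purchases c ON c.customer_id = p.id AND c.amount > 477.13

Result:
name  | amount 
------+--------
Dave  | 1746.2 
Dave  | 1793.09
Carol | 504.32 
Carol | 1098.04
Eve   | 699.78 
Frank | NULL   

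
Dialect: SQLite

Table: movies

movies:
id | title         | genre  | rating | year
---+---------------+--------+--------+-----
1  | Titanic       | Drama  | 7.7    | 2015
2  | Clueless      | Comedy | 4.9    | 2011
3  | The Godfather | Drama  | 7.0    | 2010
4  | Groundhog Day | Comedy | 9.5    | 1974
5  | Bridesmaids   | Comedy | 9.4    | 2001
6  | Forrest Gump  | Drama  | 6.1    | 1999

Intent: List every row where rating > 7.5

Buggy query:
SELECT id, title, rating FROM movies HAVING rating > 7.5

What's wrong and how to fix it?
Bug: HAVING filters the output of aggregation, but this query has no GROUP BY and no aggregate functions, so SQLite rejects it (HAVING clause on a non-aggregate query); the condition here is per row

Fix: Replace HAVING with WHERE since the condition applies to individual rows

Corrected query:
SELECT id, title, rating FROM movies WHERE rating > 7.5

Result:
id | title         | rating
---+---------------+-------
1  | Titanic       | 7.7   
4  | Groundhog Day | 9.5   
5  | Bridesmaids   | 9.4   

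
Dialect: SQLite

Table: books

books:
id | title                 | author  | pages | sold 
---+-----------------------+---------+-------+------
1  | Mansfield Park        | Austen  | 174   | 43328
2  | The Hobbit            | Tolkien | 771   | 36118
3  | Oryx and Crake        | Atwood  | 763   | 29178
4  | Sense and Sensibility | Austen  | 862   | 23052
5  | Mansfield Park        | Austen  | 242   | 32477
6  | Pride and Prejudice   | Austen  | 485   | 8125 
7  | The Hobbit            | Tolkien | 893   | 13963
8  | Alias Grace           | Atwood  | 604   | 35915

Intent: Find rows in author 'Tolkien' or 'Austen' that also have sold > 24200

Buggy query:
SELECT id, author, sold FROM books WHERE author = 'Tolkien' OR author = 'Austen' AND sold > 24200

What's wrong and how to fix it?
Bug: Without parentheses, AND is evaluated before OR, so the sold filter only applies to the 'Austen' branch

Fix: Add parentheses around the OR so the AND applies to both alternatives

Corrected query:
SELECT id, author, sold FROM books WHERE (author = 'Tolkien' OR author = 'Austen') AND sold > 24200

Result:
id | author  | sold 
---+---------+------
1  | Austen  | 43328
2  | Tolkien | 36118
5  | Austen  | 32477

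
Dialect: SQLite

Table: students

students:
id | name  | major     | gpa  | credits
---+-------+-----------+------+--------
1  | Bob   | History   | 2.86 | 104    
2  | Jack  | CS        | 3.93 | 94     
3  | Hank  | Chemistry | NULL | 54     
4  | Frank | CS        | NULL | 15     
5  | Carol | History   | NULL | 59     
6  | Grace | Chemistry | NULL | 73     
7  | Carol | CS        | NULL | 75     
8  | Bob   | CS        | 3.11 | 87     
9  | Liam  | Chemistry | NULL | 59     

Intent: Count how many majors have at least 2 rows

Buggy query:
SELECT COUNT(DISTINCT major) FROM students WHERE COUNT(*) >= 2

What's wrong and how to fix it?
Bug: COUNT(*) cannot appear in WHERE; the per-group count doesn't exist yet

Fix: Use a subquery that GROUPs and filters with HAVING, then count its rows

Corrected query:
SELECT COUNT(*) FROM (SELECT major FROM students GROUP BY major HAVING COUNT(*) >= 2)

Result:
COUNT(*)
--------
3       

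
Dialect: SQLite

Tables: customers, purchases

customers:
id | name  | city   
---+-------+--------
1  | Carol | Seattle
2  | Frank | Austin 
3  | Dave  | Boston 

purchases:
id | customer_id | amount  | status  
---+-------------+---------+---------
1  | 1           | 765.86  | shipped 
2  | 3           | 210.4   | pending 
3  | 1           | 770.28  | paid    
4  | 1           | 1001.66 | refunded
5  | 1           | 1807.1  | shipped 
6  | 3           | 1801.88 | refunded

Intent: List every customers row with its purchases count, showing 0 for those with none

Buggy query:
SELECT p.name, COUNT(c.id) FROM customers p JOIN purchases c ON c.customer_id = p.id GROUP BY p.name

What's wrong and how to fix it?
Bug: INNER JOIN drops customers rows that have no matching purchases rows

Fix: Use LEFT JOIN so parents without children still appear (COUNT(c.id) gives 0)

Corrected query:
SELECT p.name, COUNT(c.id) FROM customers p LEFT JOIN purchases c ON c.customer_id = p.id GROUP BY p.name

Result:
name  | COUNT(c.id)
------+------------
Carol | 4          
Dave  | 2          
Frank | 0          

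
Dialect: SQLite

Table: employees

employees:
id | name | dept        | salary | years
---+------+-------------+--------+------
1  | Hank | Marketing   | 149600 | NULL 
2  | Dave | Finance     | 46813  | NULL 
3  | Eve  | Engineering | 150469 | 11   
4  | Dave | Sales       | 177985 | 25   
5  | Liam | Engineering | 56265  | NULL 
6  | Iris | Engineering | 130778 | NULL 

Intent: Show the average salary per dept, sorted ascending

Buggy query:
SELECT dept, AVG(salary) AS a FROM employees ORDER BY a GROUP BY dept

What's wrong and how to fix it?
Bug: ORDER BY appears before GROUP BY; SQL clause order requires GROUP BY first

Fix: Move ORDER BY to the end, after GROUP BY

Corrected query:
SELECT dept, AVG(salary) AS a FROM employees GROUP BY dept ORDER BY a

Result:
dept        | a     
------------+-------
Finance     | 46813 
Engineering | 112504
Marketing   | 149600
Sales       | 177985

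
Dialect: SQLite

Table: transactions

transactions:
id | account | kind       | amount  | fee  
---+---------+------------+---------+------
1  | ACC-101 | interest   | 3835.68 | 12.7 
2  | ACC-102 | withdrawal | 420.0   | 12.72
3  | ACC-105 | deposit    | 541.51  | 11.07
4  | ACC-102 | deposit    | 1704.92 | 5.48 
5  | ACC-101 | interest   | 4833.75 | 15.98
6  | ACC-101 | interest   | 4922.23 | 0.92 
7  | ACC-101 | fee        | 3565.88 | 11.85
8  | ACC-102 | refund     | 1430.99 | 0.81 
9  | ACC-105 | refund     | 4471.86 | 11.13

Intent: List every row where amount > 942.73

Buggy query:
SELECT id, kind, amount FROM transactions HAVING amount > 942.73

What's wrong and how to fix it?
Bug: This is a non-aggregate query (no GROUP BY, no aggregates), so in SQLite the HAVING clause is invalid here; a row-level condition belongs in WHERE

Fix: Replace HAVING with WHERE since the condition applies to individual rows

Corrected query:
SELECT id, kind, amount FROM transactions WHERE amount > 942.73

Result:
id | kind     | amount 
---+----------+--------
1  | interest | 3835.68
4  | deposit  | 1704.92
5  | interest | 4833.75
6  | interest | 4922.23
7  | fee      | 3565.88
8  | refund   | 1430.99
9  | refund   | 4471.86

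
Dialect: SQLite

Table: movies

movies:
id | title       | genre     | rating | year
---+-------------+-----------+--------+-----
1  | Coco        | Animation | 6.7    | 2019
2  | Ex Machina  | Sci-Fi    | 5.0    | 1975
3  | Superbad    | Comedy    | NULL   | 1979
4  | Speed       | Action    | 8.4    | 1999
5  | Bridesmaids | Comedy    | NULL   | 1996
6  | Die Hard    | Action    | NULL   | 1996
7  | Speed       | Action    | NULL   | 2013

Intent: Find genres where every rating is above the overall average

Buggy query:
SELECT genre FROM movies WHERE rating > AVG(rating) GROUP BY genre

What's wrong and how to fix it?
Bug: WHERE evaluates per row before aggregation, so AVG() is unavailable

Fix: Compute the overall average in a scalar subquery and compare each group's MIN against it in HAVING

Corrected query:
SELECT genre FROM movies GROUP BY genre HAVING MIN(rating) > (SELECT AVG(rating) FROM movies)

Result:
genre 
------
Action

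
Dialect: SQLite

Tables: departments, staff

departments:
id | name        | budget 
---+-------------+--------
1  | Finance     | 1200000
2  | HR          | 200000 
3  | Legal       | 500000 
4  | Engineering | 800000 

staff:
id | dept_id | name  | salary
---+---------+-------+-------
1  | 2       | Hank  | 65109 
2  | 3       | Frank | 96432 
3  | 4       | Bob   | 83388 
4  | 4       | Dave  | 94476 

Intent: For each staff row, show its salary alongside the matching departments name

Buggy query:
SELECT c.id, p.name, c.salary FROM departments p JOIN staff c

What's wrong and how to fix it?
Bug: JOIN with no ON clause produces a cartesian product; every staff row pairs with every departments row

Fix: Add ON c.dept_id = p.id to the JOIN

Corrected query:
SELECT c.id, p.name, c.salary FROM departments p JOIN staff c ON c.dept_id = p.id

Result:
id | name        | salary
---+-------------+-------
1  | HR          | 65109 
2  | Legal       | 96432 
3  | Engineering | 83388 
4  | Engineering | 94476 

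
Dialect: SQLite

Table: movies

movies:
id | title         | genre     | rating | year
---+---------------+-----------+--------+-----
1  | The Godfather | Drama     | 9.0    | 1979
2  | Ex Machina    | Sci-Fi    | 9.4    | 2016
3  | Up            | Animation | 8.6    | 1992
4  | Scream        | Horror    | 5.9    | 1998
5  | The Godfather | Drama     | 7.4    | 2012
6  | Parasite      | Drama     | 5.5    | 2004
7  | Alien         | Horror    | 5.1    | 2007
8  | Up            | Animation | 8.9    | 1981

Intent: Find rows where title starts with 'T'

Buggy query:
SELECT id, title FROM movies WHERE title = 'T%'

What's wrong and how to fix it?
Bug: Wildcards only work with LIKE; '=' treats '%' as a literal character

Fix: Use LIKE for wildcard pattern matching

Corrected query:
SELECT id, title FROM movies WHERE title LIKE 'T%'

Result:
id | title        
---+--------------
1  | The Godfather
5  | The Godfather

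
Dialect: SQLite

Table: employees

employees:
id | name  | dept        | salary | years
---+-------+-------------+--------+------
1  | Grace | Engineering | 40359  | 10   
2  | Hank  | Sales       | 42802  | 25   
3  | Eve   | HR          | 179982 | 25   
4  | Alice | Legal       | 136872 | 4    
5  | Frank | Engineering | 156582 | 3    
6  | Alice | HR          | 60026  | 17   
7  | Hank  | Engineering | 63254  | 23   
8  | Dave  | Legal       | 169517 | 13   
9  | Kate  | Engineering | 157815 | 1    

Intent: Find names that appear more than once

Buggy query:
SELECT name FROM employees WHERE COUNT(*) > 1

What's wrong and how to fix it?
Bug: COUNT(*) is an aggregate and cannot be used in WHERE

Fix: Group first, then use HAVING for the count condition

Corrected query:
SELECT name FROM employees GROUP BY name HAVING COUNT(*) > 1

Result:
name 
-----
Alice
Hank 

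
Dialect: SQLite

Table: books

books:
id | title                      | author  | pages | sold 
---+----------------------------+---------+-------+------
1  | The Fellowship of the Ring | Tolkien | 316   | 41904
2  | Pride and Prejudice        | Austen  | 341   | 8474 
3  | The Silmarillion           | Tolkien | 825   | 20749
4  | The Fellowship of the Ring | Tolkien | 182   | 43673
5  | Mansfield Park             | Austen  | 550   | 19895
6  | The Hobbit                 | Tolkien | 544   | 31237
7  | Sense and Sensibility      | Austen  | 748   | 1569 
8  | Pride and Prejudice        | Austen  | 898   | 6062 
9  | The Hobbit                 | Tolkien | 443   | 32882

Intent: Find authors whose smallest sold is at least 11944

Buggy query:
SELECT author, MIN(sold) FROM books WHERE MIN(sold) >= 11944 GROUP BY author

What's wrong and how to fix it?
Bug: Aggregates like MIN are computed per group after WHERE runs

Fix: Replace WHERE with HAVING after the GROUP BY

Corrected query:
SELECT author, MIN(sold) FROM books GROUP BY author HAVING MIN(sold) >= 11944

Result:
author  | MIN(sold)
--------+----------
Tolkien | 20749    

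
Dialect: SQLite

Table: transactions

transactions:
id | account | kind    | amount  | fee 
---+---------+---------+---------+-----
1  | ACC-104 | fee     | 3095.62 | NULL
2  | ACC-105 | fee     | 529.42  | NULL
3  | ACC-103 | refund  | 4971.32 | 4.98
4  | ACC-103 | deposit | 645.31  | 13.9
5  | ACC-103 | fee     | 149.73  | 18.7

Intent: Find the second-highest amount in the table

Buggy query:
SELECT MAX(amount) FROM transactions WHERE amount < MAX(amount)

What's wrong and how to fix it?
Bug: The inner MAX is an aggregate inside WHERE, which is not allowed

Fix: Put the inner MAX in a scalar subquery

Corrected query:
SELECT MAX(amount) FROM transactions WHERE amount < (SELECT MAX(amount) FROM transactions)

Result:
MAX(amount)
-----------
3095.62    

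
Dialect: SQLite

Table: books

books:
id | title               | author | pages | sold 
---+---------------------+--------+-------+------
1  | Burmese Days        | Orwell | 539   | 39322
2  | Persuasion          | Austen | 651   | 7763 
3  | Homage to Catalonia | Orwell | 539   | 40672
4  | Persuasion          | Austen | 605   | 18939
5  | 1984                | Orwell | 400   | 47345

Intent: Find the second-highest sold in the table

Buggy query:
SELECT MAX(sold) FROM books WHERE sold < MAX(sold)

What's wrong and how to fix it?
Bug: MAX(sold) on the right of the comparison is an aggregate-in-WHERE error

Fix: Compute the overall MAX in a subquery, then take MAX of rows below it

Corrected query:
SELECT MAX(sold) FROM books WHERE sold < (SELECT MAX(sold) FROM books)

Result:
MAX(sold)
---------
40672    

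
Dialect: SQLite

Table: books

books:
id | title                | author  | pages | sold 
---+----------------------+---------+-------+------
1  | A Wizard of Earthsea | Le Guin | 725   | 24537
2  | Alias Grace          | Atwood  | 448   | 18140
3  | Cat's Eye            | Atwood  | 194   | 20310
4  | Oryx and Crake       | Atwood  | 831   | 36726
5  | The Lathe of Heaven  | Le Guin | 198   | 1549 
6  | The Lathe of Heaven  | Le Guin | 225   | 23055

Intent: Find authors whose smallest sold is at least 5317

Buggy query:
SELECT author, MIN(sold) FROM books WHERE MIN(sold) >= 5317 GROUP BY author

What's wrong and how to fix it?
Bug: Aggregates like MIN are computed per group after WHERE runs

Fix: Use HAVING for the per-group MIN condition

Corrected query:
SELECT author, MIN(sold) FROM books GROUP BY author HAVING MIN(sold) >= 5317

Result:
author | MIN(sold)
-------+----------
Atwood | 18140    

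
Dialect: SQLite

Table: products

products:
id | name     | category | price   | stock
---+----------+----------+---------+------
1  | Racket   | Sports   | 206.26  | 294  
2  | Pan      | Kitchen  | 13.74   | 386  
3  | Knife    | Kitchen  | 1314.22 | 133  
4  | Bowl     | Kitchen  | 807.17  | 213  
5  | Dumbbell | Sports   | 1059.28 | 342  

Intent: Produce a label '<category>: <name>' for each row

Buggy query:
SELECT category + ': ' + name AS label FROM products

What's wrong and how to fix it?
Bug: SQLite uses || for string concatenation; + coerces text to numbers (yielding 0)

Fix: Replace + with || to concatenate text

Corrected query:
SELECT category || ': ' || name AS label FROM products

Result:
label           
----------------
Sports: Racket  
Kitchen: Pan    
Kitchen: Knife  
Kitchen: Bowl   
Sports: Dumbbell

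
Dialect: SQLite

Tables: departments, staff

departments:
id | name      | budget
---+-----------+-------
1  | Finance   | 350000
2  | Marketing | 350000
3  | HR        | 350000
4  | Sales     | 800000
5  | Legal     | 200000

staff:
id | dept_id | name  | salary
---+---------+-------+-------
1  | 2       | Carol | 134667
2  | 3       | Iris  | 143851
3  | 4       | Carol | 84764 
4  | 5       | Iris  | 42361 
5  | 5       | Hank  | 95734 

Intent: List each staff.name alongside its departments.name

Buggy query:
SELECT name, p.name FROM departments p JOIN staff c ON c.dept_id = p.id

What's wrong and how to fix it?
Bug: 'name' exists in both joined tables, so the database can't tell which one is meant

Fix: Prefix ambiguous columns with the table alias

Corrected query:
SELECT c.name, p.name FROM departments p JOIN staff c ON c.dept_id = p.id

Result:
name  | name     
------+----------
Carol | Marketing
Iris  | HR       
Carol | Sales    
Iris  | Legal    
Hank  | Legal    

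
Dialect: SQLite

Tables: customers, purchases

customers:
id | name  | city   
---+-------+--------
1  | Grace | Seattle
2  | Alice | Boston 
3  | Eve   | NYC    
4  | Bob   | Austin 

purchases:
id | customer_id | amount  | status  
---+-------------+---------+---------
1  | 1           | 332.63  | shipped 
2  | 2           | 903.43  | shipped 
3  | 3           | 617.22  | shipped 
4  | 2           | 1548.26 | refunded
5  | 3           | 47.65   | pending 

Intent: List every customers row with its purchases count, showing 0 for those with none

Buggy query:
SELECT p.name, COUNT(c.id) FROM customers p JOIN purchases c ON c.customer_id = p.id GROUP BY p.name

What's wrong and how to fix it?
Bug: An inner join excludes parents with zero children

Fix: Switch to LEFT JOIN to retain unmatched parent rows

Corrected query:
SELECT p.name, COUNT(c.id) FROM customers p LEFT JOIN purchases c ON c.customer_id = p.id GROUP BY p.name

Result:
name  | COUNT(c.id)
------+------------
Alice | 2          
Bob   | 0          
Eve   | 2          
Grace | 1          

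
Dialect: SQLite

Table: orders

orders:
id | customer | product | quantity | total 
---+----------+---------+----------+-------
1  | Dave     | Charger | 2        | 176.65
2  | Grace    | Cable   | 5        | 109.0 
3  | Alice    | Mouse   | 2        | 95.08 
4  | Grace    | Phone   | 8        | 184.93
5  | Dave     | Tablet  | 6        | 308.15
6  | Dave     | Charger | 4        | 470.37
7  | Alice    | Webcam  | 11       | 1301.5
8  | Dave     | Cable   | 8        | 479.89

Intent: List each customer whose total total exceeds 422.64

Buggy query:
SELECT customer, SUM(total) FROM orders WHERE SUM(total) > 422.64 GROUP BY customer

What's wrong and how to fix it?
Bug: Aggregate functions cannot appear in a WHERE clause

Fix: Use HAVING (which filters groups after aggregation) instead of WHERE

Corrected query:
SELECT customer, SUM(total) FROM orders GROUP BY customer HAVING SUM(total) > 422.64

Result:
customer | SUM(total)
---------+-----------
Alice    | 1396.58   
Dave     | 1435.06   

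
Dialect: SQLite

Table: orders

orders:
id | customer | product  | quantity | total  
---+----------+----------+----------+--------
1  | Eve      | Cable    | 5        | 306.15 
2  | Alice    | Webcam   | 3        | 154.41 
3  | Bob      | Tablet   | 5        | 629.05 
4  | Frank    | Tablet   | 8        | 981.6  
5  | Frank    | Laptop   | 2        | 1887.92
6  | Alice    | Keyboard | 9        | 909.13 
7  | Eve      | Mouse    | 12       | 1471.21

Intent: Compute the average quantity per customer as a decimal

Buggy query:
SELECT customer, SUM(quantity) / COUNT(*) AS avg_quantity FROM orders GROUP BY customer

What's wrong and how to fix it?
Bug: SUM(quantity) and COUNT(*) are both integers; the division truncates the fractional part

Fix: Multiply by 1.0 (or CAST to REAL) to force floating-point division

Corrected query:
SELECT customer, SUM(quantity) * 1.0 / COUNT(*) AS avg_quantity FROM orders GROUP BY customer

Result:
customer | avg_quantity
---------+-------------
Alice    | 6           
Bob      | 5           
Eve      | 8.5         
Frank    | 5           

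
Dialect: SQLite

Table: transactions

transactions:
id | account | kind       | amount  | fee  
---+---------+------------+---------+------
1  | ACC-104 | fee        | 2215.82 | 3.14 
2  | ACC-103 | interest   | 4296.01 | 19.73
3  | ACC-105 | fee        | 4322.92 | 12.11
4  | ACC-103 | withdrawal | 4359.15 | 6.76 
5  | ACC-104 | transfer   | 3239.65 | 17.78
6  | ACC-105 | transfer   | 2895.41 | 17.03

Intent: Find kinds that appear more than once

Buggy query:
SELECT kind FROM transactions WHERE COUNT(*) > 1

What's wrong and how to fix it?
Bug: COUNT(*) is an aggregate and cannot be used in WHERE

Fix: GROUP BY kind, then filter groups with HAVING COUNT(*) > 1

Corrected query:
SELECT kind FROM transactions GROUP BY kind HAVING COUNT(*) > 1

Result:
kind    
--------
fee     
transfer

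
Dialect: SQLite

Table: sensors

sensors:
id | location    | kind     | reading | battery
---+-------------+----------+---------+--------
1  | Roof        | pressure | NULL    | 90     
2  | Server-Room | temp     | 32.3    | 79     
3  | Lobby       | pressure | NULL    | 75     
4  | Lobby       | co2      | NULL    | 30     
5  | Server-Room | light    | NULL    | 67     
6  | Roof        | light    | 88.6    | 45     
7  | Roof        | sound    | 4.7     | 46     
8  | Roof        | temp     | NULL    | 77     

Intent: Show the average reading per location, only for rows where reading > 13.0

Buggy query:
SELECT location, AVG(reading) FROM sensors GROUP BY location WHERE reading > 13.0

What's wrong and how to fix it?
Bug: WHERE cannot follow GROUP BY

Fix: Place WHERE between FROM and GROUP BY

Corrected query:
SELECT location, AVG(reading) FROM sensors WHERE reading > 13.0 GROUP BY location

Result:
location    | AVG(reading)
------------+-------------
Roof        | 88.6        
Server-Room | 32.3        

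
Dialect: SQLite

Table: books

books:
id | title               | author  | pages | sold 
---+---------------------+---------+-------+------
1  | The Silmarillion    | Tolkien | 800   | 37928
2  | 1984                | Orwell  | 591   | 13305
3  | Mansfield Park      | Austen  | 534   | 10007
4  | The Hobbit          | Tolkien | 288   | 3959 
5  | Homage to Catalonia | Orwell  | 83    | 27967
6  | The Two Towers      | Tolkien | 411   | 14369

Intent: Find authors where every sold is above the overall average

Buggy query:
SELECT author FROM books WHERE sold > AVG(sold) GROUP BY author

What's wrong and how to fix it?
Bug: WHERE evaluates per row before aggregation, so AVG() is unavailable

Fix: Compute the overall average in a scalar subquery and compare each group's MIN against it in HAVING

Corrected query:
SELECT author FROM books GROUP BY author HAVING MIN(sold) > (SELECT AVG(sold) FROM books)

Result:
(no rows)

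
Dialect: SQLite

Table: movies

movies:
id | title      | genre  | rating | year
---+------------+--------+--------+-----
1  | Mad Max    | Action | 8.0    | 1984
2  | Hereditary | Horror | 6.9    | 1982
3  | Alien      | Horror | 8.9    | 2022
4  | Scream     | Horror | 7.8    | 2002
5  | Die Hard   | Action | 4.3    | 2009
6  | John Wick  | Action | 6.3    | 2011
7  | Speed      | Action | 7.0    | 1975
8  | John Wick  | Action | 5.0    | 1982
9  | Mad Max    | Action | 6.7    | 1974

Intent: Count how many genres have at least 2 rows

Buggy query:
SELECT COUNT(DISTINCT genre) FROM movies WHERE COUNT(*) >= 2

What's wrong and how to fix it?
Bug: WHERE filters individual rows, not groups, so a group-level COUNT is invalid there

Fix: Use a subquery that GROUPs and filters with HAVING, then count its rows

Corrected query:
SELECT COUNT(*) FROM (SELECT genre FROM movies GROUP BY genre HAVING COUNT(*) >= 2)

Result:
COUNT(*)
--------
2       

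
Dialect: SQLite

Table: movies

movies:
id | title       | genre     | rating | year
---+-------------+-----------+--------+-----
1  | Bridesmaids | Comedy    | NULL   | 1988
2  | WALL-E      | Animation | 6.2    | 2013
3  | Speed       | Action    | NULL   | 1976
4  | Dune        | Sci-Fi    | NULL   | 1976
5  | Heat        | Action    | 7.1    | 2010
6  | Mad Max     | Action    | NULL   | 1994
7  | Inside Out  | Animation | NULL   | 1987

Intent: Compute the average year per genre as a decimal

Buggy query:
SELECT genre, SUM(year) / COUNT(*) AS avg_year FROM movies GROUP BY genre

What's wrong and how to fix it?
Bug: Both operands are integers, so '/' performs integer division and truncates

Fix: Multiply by 1.0 (or CAST to REAL) to force floating-point division

Corrected query:
SELECT genre, SUM(year) * 1.0 / COUNT(*) AS avg_year FROM movies GROUP BY genre

Result:
genre     | avg_year   
----------+------------
Action    | 1993.333333
Animation | 2000       
Comedy    | 1988       
Sci-Fi    | 1976       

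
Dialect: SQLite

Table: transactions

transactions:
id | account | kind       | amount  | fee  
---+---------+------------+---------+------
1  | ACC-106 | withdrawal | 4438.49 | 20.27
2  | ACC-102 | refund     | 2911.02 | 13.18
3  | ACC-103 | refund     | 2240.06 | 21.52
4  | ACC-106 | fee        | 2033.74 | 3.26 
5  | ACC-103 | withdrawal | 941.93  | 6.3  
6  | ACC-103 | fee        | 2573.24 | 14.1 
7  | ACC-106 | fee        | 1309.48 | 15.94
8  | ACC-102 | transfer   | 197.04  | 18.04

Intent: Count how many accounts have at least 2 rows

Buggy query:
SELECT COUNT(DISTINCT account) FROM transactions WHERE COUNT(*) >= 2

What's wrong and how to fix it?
Bug: WHERE filters individual rows, not groups, so a group-level COUNT is invalid there

Fix: Group first with HAVING COUNT(*) >= 2, then COUNT the resulting groups

Corrected query:
SELECT COUNT(*) FROM (SELECT account FROM transactions GROUP BY account HAVING COUNT(*) >= 2)

Result:
COUNT(*)
--------
3       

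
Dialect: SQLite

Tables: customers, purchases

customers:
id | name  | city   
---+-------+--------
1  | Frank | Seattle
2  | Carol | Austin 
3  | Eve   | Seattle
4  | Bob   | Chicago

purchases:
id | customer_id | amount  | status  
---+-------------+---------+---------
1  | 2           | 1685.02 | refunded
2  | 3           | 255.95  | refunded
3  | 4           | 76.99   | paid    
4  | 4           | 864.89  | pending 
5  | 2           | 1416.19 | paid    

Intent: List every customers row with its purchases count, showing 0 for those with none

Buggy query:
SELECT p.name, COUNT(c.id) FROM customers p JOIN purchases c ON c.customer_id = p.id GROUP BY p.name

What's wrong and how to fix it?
Bug: INNER JOIN drops customers rows that have no matching purchases rows

Fix: Switch to LEFT JOIN to retain unmatched parent rows

Corrected query:
SELECT p.name, COUNT(c.id) FROM customers p LEFT JOIN purchases c ON c.customer_id = p.id GROUP BY p.name

Result:
name  | COUNT(c.id)
------+------------
Bob   | 2          
Carol | 2          
Eve   | 1          
Frank | 0          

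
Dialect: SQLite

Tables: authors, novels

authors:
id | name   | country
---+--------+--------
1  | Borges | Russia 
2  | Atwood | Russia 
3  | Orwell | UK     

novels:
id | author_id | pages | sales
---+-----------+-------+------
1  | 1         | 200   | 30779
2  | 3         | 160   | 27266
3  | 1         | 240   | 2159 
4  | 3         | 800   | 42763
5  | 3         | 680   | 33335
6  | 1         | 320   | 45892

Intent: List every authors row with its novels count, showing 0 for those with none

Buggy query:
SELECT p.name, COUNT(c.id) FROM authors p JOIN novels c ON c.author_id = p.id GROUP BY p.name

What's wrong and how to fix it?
Bug: INNER JOIN drops authors rows that have no matching novels rows

Fix: Use LEFT JOIN so parents without children still appear (COUNT(c.id) gives 0)

Corrected query:
SELECT p.name, COUNT(c.id) FROM authors p LEFT JOIN novels c ON c.author_id = p.id GROUP BY p.name

Result:
name   | COUNT(c.id)
-------+------------
Atwood | 0          
Borges | 3          
Orwell | 3          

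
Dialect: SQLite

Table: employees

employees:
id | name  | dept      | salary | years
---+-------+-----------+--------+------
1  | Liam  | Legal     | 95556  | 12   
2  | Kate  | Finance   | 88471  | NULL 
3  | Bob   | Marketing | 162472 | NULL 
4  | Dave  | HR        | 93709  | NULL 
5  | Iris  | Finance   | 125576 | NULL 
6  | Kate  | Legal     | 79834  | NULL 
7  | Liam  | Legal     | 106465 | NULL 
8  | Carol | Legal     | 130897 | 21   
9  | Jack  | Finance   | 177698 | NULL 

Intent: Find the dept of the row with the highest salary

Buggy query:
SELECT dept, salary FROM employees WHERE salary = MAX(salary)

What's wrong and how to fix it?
Bug: WHERE is evaluated per row; an aggregate over the whole table isn't defined there

Fix: Wrap MAX in a scalar subquery so WHERE compares against a single value

Corrected query:
SELECT dept, salary FROM employees WHERE salary = (SELECT MAX(salary) FROM employees)

Result:
dept    | salary
--------+-------
Finance | 177698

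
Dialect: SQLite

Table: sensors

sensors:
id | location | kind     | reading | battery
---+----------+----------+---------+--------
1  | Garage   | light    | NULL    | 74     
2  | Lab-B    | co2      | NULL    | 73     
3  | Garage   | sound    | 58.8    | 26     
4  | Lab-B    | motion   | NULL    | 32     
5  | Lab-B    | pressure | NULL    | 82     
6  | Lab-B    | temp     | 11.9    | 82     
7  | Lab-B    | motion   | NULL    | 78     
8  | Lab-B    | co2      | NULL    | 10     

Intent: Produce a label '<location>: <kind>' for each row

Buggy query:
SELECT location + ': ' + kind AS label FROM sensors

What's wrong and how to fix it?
Bug: SQLite uses || for string concatenation; + coerces text to numbers (yielding 0)

Fix: Use the || operator for string concatenation

Corrected query:
SELECT location || ': ' || kind AS label FROM sensors

Result:
label          
---------------
Garage: light  
Lab-B: co2     
Garage: sound  
Lab-B: motion  
Lab-B: pressure
Lab-B: temp    
Lab-B: motion  
Lab-B: co2     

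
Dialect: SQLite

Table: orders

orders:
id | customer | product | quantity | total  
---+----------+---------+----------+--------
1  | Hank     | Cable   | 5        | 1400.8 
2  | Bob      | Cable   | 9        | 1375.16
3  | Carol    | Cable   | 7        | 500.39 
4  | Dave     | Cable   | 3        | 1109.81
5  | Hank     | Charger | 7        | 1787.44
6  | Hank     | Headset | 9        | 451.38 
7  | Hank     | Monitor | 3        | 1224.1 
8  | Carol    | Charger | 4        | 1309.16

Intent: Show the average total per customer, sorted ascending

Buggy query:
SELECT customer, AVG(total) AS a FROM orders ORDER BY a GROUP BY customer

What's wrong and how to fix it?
Bug: ORDER BY appears before GROUP BY; SQL clause order requires GROUP BY first

Fix: Reorder: SELECT … FROM … GROUP BY … ORDER BY …

Corrected query:
SELECT customer, AVG(total) AS a FROM orders GROUP BY customer ORDER BY a

Result:
customer | a      
---------+--------
Carol    | 904.775
Dave     | 1109.81
Hank     | 1215.93
Bob      | 1375.16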